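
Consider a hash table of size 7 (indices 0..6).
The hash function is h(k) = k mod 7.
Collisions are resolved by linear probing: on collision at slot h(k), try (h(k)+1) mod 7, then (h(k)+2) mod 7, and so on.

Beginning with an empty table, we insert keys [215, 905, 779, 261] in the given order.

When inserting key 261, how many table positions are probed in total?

Insert 215: h=5, slot 5 empty → index 5.
Insert 905: h=2, slot 2 empty → index 2.
Insert 779: h=2, slot 2 occupied → index 3.
Insert 261: h=2, slots 2,3 occupied → index 4.
Table: [., ., 905, 779, 261, 215, .]

3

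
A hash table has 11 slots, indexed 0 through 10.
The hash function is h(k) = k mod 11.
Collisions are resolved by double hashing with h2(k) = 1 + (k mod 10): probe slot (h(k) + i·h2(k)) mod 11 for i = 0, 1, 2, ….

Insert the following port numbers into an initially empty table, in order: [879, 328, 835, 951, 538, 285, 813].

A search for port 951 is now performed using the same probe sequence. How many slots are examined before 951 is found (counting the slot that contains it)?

879: h=10 → slot 10
328: h=9 → slot 9
835: h=10, h2=6, probe 10,5 → slot 5
951: h=5, h2=2, probe 5,7 → slot 7
538: h=10, h2=9, probe 10,8 → slot 8
285: h=10, h2=6, probe 10,5,0 → slot 0
813: h=10, h2=4, probe 10,3 → slot 3
Table: [285, ., ., 813, ., 835, ., 951, 538, 328, 879]
Lookup 951: h=5, h2=2, probe 5,7 → found at 7.

2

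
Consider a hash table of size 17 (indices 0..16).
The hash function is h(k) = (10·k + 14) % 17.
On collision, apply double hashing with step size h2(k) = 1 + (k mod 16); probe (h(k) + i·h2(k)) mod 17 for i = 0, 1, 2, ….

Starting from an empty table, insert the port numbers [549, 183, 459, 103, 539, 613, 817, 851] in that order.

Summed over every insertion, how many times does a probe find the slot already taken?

Insert 549: h=13, slot 13 empty → index 13.
Insert 183: h=8, slot 8 empty → index 8.
Insert 459: h=14, slot 14 empty → index 14.
Insert 103: h=7, slot 7 empty → index 7.
Insert 539: h=15, slot 15 empty → index 15.
Insert 613: h=7, h2=6, slots 7,13 occupied → index 2.
Insert 817: h=7, h2=2, slot 7 occupied → index 9.
Insert 851: h=7, h2=4, slot 7 occupied → index 11.
Table: [—, —, 613, —, —, —, —, 103, 183, 817, —, 851, —, 549, 459, 539, —]

4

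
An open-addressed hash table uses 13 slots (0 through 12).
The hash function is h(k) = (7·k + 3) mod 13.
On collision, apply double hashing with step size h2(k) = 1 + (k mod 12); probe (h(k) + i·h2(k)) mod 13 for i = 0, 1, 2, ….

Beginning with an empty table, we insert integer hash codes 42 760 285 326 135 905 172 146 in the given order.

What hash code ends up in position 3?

172

Insert 42: h=11, slot 11 empty -> index 11.
Insert 760: h=6, slot 6 empty -> index 6.
Insert 285: h=9, slot 9 empty -> index 9.
Insert 326: h=10, slot 10 empty -> index 10.
Insert 135: h=12, slot 12 empty -> index 12.
Insert 905: h=7, slot 7 empty -> index 7.
Insert 172: h=11, h2=5, slot 11 occupied -> index 3.
Insert 146: h=11, h2=3, slot 11 occupied -> index 1.
Table: [_, 146, _, 172, _, _, 760, 905, _, 285, 326, 42, 135]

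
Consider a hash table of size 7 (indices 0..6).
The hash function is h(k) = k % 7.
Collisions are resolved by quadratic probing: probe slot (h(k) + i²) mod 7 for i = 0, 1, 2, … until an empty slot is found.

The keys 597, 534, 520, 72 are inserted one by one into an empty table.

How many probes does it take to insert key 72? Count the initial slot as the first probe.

4

597 hashes to 2; slot 2 is free -> place at 2.
534 hashes to 2; 2 taken -> place at 3.
520 hashes to 2; 2,3 taken -> place at 6.
72 hashes to 2; 2,3,6 taken -> place at 4.
Table: [., ., 597, 534, 72, ., 520]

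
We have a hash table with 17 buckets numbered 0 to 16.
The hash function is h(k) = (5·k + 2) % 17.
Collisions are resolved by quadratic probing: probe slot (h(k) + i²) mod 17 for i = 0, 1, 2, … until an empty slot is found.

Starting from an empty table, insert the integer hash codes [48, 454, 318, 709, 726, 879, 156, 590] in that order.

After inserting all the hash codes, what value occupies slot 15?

48: h=4 → slot 4
454: h=11 → slot 11
318: h=11, probe 11,12 → slot 12
709: h=11, probe 11,12,15 → slot 15
726: h=11, probe 11,12,15,3 → slot 3
879: h=11, probe 11,12,15,3,10 → slot 10
156: h=0 → slot 0
590: h=11, probe 11,12,15,3,10,2 → slot 2
Table: [156, _, 590, 726, 48, _, _, _, _, _, 879, 454, 318, _, _, 709, _]

709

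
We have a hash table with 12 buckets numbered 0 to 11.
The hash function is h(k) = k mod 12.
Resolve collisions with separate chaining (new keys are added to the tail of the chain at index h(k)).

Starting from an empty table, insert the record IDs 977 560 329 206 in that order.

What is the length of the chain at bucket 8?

977 → bucket 5
560 → bucket 8
329 → bucket 5 (collision)
206 → bucket 2
Final buckets:
0: -
1: -
2: 206
3: -
4: -
5: 977 -> 329
6: -
7: -
8: 560
9: -
10: -
11: -

1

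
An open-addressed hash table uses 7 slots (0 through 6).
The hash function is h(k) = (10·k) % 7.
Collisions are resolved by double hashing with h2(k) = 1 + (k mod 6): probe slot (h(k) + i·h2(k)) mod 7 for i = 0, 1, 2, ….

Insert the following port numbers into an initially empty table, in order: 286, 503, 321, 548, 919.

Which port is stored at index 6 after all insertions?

286 hashes to 4; slot 4 is free → place at 4.
503 hashes to 4, h2=6; 4 taken → place at 3.
321 hashes to 4, h2=4; 4 taken → place at 1.
548 hashes to 6; slot 6 is free → place at 6.
919 hashes to 6, h2=2; 6,1,3 taken → place at 5.
Table: [-, 321, -, 503, 286, 919, 548]

548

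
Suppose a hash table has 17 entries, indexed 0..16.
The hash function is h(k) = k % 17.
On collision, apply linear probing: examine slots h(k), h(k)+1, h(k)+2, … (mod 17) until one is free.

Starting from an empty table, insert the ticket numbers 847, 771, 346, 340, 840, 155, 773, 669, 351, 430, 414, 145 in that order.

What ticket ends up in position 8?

840

Insert 847: h=14, slot 14 empty → index 14.
Insert 771: h=6, slot 6 empty → index 6.
Insert 346: h=6, slot 6 occupied → index 7.
Insert 340: h=0, slot 0 empty → index 0.
Insert 840: h=7, slot 7 occupied → index 8.
Insert 155: h=2, slot 2 empty → index 2.
Insert 773: h=8, slot 8 occupied → index 9.
Insert 669: h=6, slots 6,7,8,9 occupied → index 10.
Insert 351: h=11, slot 11 empty → index 11.
Insert 430: h=5, slot 5 empty → index 5.
Insert 414: h=6, slots 6,7,8,9,10,11 occupied → index 12.
Insert 145: h=9, slots 9,10,11,12 occupied → index 13.
Table: [340, -, 155, -, -, 430, 771, 346, 840, 773, 669, 351, 414, 145, 847, -, -]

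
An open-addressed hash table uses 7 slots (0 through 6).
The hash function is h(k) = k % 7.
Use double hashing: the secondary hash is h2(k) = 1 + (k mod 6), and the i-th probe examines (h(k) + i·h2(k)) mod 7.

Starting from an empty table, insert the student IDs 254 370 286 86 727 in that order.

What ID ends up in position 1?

727

254 hashes to 2; slot 2 is free -> place at 2.
370 hashes to 6; slot 6 is free -> place at 6.
286 hashes to 6, h2=5; 6 taken -> place at 4.
86 hashes to 2, h2=3; 2 taken -> place at 5.
727 hashes to 6, h2=2; 6 taken -> place at 1.
Table: [∅, 727, 254, ∅, 286, 86, 370]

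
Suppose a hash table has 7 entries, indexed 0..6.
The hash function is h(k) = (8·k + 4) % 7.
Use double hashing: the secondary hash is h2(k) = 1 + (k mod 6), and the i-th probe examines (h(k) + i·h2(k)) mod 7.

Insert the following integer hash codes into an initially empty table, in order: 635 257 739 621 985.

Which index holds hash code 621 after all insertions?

635 hashes to 2; slot 2 is free → place at 2.
257 hashes to 2, h2=6; 2 taken → place at 1.
739 hashes to 1, h2=2; 1 taken → place at 3.
621 hashes to 2, h2=4; 2 taken → place at 6.
985 hashes to 2, h2=2; 2 taken → place at 4.
Table: [—, 257, 635, 739, 985, —, 621]

6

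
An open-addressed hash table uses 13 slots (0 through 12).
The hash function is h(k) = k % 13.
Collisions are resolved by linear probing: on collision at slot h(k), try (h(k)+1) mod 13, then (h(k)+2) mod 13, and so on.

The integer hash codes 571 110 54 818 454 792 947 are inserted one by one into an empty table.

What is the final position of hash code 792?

3

Insert 571: h=12, slot 12 empty -> index 12.
Insert 110: h=6, slot 6 empty -> index 6.
Insert 54: h=2, slot 2 empty -> index 2.
Insert 818: h=12, slot 12 occupied -> index 0.
Insert 454: h=12, slots 12,0 occupied -> index 1.
Insert 792: h=12, slots 12,0,1,2 occupied -> index 3.
Insert 947: h=11, slot 11 empty -> index 11.
Table: [818, 454, 54, 792, ., ., 110, ., ., ., ., 947, 571]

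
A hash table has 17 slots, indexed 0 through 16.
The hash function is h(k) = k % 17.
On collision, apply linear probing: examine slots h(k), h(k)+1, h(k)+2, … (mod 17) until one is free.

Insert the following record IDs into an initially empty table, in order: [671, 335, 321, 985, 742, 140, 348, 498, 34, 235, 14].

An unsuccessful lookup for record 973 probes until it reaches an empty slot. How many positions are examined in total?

3

671: h=8 -> slot 8
335: h=12 -> slot 12
321: h=15 -> slot 15
985: h=16 -> slot 16
742: h=11 -> slot 11
140: h=4 -> slot 4
348: h=8, probe 8,9 -> slot 9
498: h=5 -> slot 5
34: h=0 -> slot 0
235: h=14 -> slot 14
14: h=14, probe 14,15,16,0,1 -> slot 1
Table: [34, 14, ., ., 140, 498, ., ., 671, 348, ., 742, 335, ., 235, 321, 985]
Lookup 973: h=4, probe 4,5,6 → slot 6 empty, not found.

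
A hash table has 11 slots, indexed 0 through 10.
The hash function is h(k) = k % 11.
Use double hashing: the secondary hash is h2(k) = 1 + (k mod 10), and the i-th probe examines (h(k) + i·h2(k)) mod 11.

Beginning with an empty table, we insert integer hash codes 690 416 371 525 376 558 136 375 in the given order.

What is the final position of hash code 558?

690: h=8 → slot 8
416: h=9 → slot 9
371: h=8, h2=2, probe 8,10 → slot 10
525: h=8, h2=6, probe 8,3 → slot 3
376: h=2 → slot 2
558: h=8, h2=9, probe 8,6 → slot 6
136: h=4 → slot 4
375: h=1 → slot 1
Table: [∅, 375, 376, 525, 136, ∅, 558, ∅, 690, 416, 371]

6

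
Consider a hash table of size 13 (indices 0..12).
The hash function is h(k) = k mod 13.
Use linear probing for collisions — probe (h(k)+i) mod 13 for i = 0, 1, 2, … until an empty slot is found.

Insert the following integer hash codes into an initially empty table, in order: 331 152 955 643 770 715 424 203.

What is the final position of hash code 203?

Insert 331: h=6, slot 6 empty → index 6.
Insert 152: h=9, slot 9 empty → index 9.
Insert 955: h=6, slot 6 occupied → index 7.
Insert 643: h=6, slots 6,7 occupied → index 8.
Insert 770: h=3, slot 3 empty → index 3.
Insert 715: h=0, slot 0 empty → index 0.
Insert 424: h=8, slots 8,9 occupied → index 10.
Insert 203: h=8, slots 8,9,10 occupied → index 11.
Table: [715, ∅, ∅, 770, ∅, ∅, 331, 955, 643, 152, 424, 203, ∅]

11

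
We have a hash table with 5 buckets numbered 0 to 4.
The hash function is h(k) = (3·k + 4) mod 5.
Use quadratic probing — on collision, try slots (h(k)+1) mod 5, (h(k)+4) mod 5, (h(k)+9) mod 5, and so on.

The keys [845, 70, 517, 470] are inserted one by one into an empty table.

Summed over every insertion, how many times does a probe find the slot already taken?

845 hashes to 4; slot 4 is free → place at 4.
70 hashes to 4; 4 taken → place at 0.
517 hashes to 0; 0 taken → place at 1.
470 hashes to 4; 4,0 taken → place at 3.
Table: [70, 517, —, 470, 845]

4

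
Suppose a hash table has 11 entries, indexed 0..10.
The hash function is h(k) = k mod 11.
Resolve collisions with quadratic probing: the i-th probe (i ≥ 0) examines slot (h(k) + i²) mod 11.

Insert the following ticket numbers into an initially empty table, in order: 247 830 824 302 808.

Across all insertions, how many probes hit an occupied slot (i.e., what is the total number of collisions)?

6

Insert 247: h=5, slot 5 empty -> index 5.
Insert 830: h=5, slot 5 occupied -> index 6.
Insert 824: h=10, slot 10 empty -> index 10.
Insert 302: h=5, slots 5,6 occupied -> index 9.
Insert 808: h=5, slots 5,6,9 occupied -> index 3.
Table: [—, —, —, 808, —, 247, 830, —, —, 302, 824]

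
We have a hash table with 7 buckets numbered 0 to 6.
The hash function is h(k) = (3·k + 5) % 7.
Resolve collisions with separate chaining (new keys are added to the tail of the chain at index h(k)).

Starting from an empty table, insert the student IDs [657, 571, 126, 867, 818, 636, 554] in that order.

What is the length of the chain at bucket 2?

4

Insert 657: h=2, bucket 2 empty -> new chain.
Insert 571: h=3, bucket 3 empty -> new chain.
Insert 126: h=5, bucket 5 empty -> new chain.
Insert 867: h=2, bucket 2 nonempty -> append to chain.
Insert 818: h=2, bucket 2 nonempty -> append to chain.
Insert 636: h=2, bucket 2 nonempty -> append to chain.
Insert 554: h=1, bucket 1 empty -> new chain.
Final buckets:
0: —
1: 554
2: 657 -> 867 -> 818 -> 636
3: 571
4: —
5: 126
6: —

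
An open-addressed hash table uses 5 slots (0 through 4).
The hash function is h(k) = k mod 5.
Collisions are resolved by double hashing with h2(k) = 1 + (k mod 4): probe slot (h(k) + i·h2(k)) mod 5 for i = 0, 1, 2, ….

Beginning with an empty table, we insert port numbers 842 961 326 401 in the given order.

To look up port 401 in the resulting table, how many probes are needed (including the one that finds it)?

842: h=2 → slot 2
961: h=1 → slot 1
326: h=1, h2=3, probe 1,4 → slot 4
401: h=1, h2=2, probe 1,3 → slot 3
Table: [_, 961, 842, 401, 326]
Lookup 401: h=1, h2=2, probe 1,3 → found at 3.

2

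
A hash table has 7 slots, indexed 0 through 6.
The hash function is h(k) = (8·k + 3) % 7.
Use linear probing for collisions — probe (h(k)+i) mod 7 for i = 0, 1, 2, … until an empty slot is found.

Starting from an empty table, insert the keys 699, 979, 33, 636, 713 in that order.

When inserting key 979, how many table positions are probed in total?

699: h=2 => slot 2
979: h=2, probe 2,3 => slot 3
33: h=1 => slot 1
636: h=2, probe 2,3,4 => slot 4
713: h=2, probe 2,3,4,5 => slot 5
Table: [., 33, 699, 979, 636, 713, .]

2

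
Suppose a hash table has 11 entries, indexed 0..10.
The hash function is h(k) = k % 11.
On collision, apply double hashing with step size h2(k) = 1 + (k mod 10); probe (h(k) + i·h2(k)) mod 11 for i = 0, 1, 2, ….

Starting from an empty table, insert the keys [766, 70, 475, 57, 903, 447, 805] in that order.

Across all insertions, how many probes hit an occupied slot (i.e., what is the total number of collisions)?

Insert 766: h=7, slot 7 empty -> index 7.
Insert 70: h=4, slot 4 empty -> index 4.
Insert 475: h=2, slot 2 empty -> index 2.
Insert 57: h=2, h2=8, slot 2 occupied -> index 10.
Insert 903: h=1, slot 1 empty -> index 1.
Insert 447: h=7, h2=8, slots 7,4,1 occupied -> index 9.
Insert 805: h=2, h2=6, slot 2 occupied -> index 8.
Table: [_, 903, 475, _, 70, _, _, 766, 805, 447, 57]

5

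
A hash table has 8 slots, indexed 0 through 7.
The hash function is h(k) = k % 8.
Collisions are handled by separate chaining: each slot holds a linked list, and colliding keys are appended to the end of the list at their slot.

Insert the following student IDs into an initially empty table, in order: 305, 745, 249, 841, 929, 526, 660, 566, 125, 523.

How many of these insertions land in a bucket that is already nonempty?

Insert 305: h=1, bucket 1 empty -> new chain.
Insert 745: h=1, bucket 1 nonempty -> append to chain.
Insert 249: h=1, bucket 1 nonempty -> append to chain.
Insert 841: h=1, bucket 1 nonempty -> append to chain.
Insert 929: h=1, bucket 1 nonempty -> append to chain.
Insert 526: h=6, bucket 6 empty -> new chain.
Insert 660: h=4, bucket 4 empty -> new chain.
Insert 566: h=6, bucket 6 nonempty -> append to chain.
Insert 125: h=5, bucket 5 empty -> new chain.
Insert 523: h=3, bucket 3 empty -> new chain.
Final buckets:
0: -
1: 305 -> 745 -> 249 -> 841 -> 929
2: -
3: 523
4: 660
5: 125
6: 526 -> 566
7: -

5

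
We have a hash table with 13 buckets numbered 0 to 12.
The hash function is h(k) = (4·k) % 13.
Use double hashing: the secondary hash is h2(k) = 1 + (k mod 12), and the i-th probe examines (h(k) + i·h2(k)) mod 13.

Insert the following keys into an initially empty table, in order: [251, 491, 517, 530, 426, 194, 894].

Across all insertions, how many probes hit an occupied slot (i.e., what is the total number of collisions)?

6

251 hashes to 3; slot 3 is free => place at 3.
491 hashes to 1; slot 1 is free => place at 1.
517 hashes to 1, h2=2; 1,3 taken => place at 5.
530 hashes to 1, h2=3; 1 taken => place at 4.
426 hashes to 1, h2=7; 1 taken => place at 8.
194 hashes to 9; slot 9 is free => place at 9.
894 hashes to 1, h2=7; 1,8 taken => place at 2.
Table: [∅, 491, 894, 251, 530, 517, ∅, ∅, 426, 194, ∅, ∅, ∅]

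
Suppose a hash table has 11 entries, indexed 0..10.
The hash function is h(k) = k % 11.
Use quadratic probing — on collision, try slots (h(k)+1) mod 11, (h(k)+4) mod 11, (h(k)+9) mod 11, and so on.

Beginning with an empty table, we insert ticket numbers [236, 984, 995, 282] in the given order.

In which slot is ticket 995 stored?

9

236: h=5 -> slot 5
984: h=5, probe 5,6 -> slot 6
995: h=5, probe 5,6,9 -> slot 9
282: h=7 -> slot 7
Table: [∅, ∅, ∅, ∅, ∅, 236, 984, 282, ∅, 995, ∅]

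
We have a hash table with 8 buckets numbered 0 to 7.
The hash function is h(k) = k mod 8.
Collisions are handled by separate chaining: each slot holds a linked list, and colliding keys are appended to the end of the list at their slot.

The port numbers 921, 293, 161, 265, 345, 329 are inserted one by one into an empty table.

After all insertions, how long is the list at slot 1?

921 → bucket 1
293 → bucket 5
161 → bucket 1 (collision)
265 → bucket 1 (collision)
345 → bucket 1 (collision)
329 → bucket 1 (collision)
Final buckets:
0: .
1: 921 -> 161 -> 265 -> 345 -> 329
2: .
3: .
4: .
5: 293
6: .
7: .

5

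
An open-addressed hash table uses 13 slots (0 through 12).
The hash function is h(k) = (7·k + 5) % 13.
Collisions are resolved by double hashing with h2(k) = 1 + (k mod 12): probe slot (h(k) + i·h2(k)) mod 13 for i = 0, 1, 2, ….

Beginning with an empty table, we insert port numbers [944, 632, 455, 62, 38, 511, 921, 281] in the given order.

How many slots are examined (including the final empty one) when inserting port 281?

Insert 944: h=9, slot 9 empty → index 9.
Insert 632: h=9, h2=9, slot 9 occupied → index 5.
Insert 455: h=5, h2=12, slot 5 occupied → index 4.
Insert 62: h=10, slot 10 empty → index 10.
Insert 38: h=11, slot 11 empty → index 11.
Insert 511: h=7, slot 7 empty → index 7.
Insert 921: h=4, h2=10, slot 4 occupied → index 1.
Insert 281: h=9, h2=6, slot 9 occupied → index 2.
Table: [∅, 921, 281, ∅, 455, 632, ∅, 511, ∅, 944, 62, 38, ∅]

2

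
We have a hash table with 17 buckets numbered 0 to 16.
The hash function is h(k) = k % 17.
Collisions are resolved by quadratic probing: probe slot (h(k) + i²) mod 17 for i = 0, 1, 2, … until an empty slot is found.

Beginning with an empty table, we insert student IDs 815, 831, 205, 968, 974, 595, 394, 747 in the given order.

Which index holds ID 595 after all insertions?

4

Insert 815: h=16, slot 16 empty -> index 16.
Insert 831: h=15, slot 15 empty -> index 15.
Insert 205: h=1, slot 1 empty -> index 1.
Insert 968: h=16, slot 16 occupied -> index 0.
Insert 974: h=5, slot 5 empty -> index 5.
Insert 595: h=0, slots 0,1 occupied -> index 4.
Insert 394: h=3, slot 3 empty -> index 3.
Insert 747: h=16, slots 16,0,3 occupied -> index 8.
Table: [968, 205, -, 394, 595, 974, -, -, 747, -, -, -, -, -, -, 831, 815]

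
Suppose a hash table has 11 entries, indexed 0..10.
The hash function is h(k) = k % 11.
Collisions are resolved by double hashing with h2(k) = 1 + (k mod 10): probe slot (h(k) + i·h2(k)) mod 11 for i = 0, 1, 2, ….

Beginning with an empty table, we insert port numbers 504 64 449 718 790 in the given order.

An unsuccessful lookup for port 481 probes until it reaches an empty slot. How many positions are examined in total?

504 hashes to 9; slot 9 is free -> place at 9.
64 hashes to 9, h2=5; 9 taken -> place at 3.
449 hashes to 9, h2=10; 9 taken -> place at 8.
718 hashes to 3, h2=9; 3 taken -> place at 1.
790 hashes to 9, h2=1; 9 taken -> place at 10.
Table: [-, 718, -, 64, -, -, -, -, 449, 504, 790]
Lookup 481: h=8, h2=2, probe 8,10,1,3,5 → slot 5 empty, not found.

5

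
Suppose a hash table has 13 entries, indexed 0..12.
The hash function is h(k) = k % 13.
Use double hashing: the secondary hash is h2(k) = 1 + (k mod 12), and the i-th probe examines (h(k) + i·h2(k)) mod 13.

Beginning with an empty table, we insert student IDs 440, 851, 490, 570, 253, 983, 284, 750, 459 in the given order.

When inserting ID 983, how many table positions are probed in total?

440: h=11 -> slot 11
851: h=6 -> slot 6
490: h=9 -> slot 9
570: h=11, h2=7, probe 11,5 -> slot 5
253: h=6, h2=2, probe 6,8 -> slot 8
983: h=8, h2=12, probe 8,7 -> slot 7
284: h=11, h2=9, probe 11,7,3 -> slot 3
750: h=9, h2=7, probe 9,3,10 -> slot 10
459: h=4 -> slot 4
Table: [_, _, _, 284, 459, 570, 851, 983, 253, 490, 750, 440, _]

2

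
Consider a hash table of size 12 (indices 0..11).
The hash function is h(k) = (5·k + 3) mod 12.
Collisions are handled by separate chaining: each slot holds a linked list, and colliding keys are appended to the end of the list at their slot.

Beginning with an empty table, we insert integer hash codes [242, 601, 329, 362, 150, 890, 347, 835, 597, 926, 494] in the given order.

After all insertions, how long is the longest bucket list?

5

Insert 242: h=1, bucket 1 empty → new chain.
Insert 601: h=8, bucket 8 empty → new chain.
Insert 329: h=4, bucket 4 empty → new chain.
Insert 362: h=1, bucket 1 nonempty → append to chain.
Insert 150: h=9, bucket 9 empty → new chain.
Insert 890: h=1, bucket 1 nonempty → append to chain.
Insert 347: h=10, bucket 10 empty → new chain.
Insert 835: h=2, bucket 2 empty → new chain.
Insert 597: h=0, bucket 0 empty → new chain.
Insert 926: h=1, bucket 1 nonempty → append to chain.
Insert 494: h=1, bucket 1 nonempty → append to chain.
Final buckets:
0: 597
1: 242 -> 362 -> 890 -> 926 -> 494
2: 835
3: -
4: 329
5: -
6: -
7: -
8: 601
9: 150
10: 347
11: -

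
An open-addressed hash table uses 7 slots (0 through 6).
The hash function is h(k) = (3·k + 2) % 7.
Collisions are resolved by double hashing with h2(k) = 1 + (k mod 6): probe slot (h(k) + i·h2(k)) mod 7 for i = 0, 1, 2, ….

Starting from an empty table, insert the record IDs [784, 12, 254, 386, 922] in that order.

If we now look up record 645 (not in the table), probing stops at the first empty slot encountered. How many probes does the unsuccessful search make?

784 hashes to 2; slot 2 is free => place at 2.
12 hashes to 3; slot 3 is free => place at 3.
254 hashes to 1; slot 1 is free => place at 1.
386 hashes to 5; slot 5 is free => place at 5.
922 hashes to 3, h2=5; 3,1 taken => place at 6.
Table: [∅, 254, 784, 12, ∅, 386, 922]
Lookup 645: h=5, h2=4, probe 5,2,6,3,0 → slot 0 empty, not found.

5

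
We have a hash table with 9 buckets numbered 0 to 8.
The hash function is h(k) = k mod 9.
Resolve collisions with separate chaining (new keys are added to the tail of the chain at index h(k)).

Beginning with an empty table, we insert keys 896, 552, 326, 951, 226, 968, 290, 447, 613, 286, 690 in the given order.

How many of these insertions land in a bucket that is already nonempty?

5

896 -> bucket 5
552 -> bucket 3
326 -> bucket 2
951 -> bucket 6
226 -> bucket 1
968 -> bucket 5 (collision)
290 -> bucket 2 (collision)
447 -> bucket 6 (collision)
613 -> bucket 1 (collision)
286 -> bucket 7
690 -> bucket 6 (collision)
Final buckets:
0: .
1: 226 -> 613
2: 326 -> 290
3: 552
4: .
5: 896 -> 968
6: 951 -> 447 -> 690
7: 286
8: .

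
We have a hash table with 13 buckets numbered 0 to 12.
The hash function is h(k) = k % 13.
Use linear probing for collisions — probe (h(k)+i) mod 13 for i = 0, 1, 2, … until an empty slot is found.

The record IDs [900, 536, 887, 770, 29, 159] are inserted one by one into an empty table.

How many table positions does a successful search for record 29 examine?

5

900: h=3 → slot 3
536: h=3, probe 3,4 → slot 4
887: h=3, probe 3,4,5 → slot 5
770: h=3, probe 3,4,5,6 → slot 6
29: h=3, probe 3,4,5,6,7 → slot 7
159: h=3, probe 3,4,5,6,7,8 → slot 8
Table: [., ., ., 900, 536, 887, 770, 29, 159, ., ., ., .]
Lookup 29: h=3, probe 3,4,5,6,7 → found at 7.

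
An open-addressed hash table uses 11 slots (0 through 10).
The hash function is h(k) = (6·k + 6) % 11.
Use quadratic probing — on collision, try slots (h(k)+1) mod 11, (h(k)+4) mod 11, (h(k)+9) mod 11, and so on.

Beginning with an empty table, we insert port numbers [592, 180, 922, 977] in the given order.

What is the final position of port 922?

592 hashes to 5; slot 5 is free → place at 5.
180 hashes to 8; slot 8 is free → place at 8.
922 hashes to 5; 5 taken → place at 6.
977 hashes to 5; 5,6 taken → place at 9.
Table: [-, -, -, -, -, 592, 922, -, 180, 977, -]

6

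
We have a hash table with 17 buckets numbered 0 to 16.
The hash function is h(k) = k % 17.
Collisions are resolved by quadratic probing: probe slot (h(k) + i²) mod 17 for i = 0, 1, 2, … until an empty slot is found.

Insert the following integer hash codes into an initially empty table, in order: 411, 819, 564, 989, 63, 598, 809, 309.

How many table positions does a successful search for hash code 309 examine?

6

411: h=3 → slot 3
819: h=3, probe 3,4 → slot 4
564: h=3, probe 3,4,7 → slot 7
989: h=3, probe 3,4,7,12 → slot 12
63: h=12, probe 12,13 → slot 13
598: h=3, probe 3,4,7,12,2 → slot 2
809: h=10 → slot 10
309: h=3, probe 3,4,7,12,2,11 → slot 11
Table: [., ., 598, 411, 819, ., ., 564, ., ., 809, 309, 989, 63, ., ., .]
Lookup 309: h=3, probe 3,4,7,12,2,11 → found at 11.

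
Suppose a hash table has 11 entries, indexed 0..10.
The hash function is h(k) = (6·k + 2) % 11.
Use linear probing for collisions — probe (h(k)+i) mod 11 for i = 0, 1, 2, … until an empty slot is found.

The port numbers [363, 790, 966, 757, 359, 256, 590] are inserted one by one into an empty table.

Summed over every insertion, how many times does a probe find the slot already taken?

363 hashes to 2; slot 2 is free => place at 2.
790 hashes to 1; slot 1 is free => place at 1.
966 hashes to 1; 1,2 taken => place at 3.
757 hashes to 1; 1,2,3 taken => place at 4.
359 hashes to 0; slot 0 is free => place at 0.
256 hashes to 9; slot 9 is free => place at 9.
590 hashes to 0; 0,1,2,3,4 taken => place at 5.
Table: [359, 790, 363, 966, 757, 590, ∅, ∅, ∅, 256, ∅]

10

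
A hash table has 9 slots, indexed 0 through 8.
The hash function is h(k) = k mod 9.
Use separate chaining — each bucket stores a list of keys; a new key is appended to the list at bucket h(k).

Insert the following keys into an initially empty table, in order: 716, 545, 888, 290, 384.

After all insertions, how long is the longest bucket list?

2

716 -> bucket 5
545 -> bucket 5 (collision)
888 -> bucket 6
290 -> bucket 2
384 -> bucket 6 (collision)
Final buckets:
0: .
1: .
2: 290
3: .
4: .
5: 716 -> 545
6: 888 -> 384
7: .
8: .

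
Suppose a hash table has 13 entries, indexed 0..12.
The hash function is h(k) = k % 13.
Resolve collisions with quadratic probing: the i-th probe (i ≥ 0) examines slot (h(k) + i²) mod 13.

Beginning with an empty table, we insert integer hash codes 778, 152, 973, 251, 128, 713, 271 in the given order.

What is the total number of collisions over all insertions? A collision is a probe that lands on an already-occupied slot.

10

Insert 778: h=11, slot 11 empty → index 11.
Insert 152: h=9, slot 9 empty → index 9.
Insert 973: h=11, slot 11 occupied → index 12.
Insert 251: h=4, slot 4 empty → index 4.
Insert 128: h=11, slots 11,12 occupied → index 2.
Insert 713: h=11, slots 11,12,2 occupied → index 7.
Insert 271: h=11, slots 11,12,2,7 occupied → index 1.
Table: [-, 271, 128, -, 251, -, -, 713, -, 152, -, 778, 973]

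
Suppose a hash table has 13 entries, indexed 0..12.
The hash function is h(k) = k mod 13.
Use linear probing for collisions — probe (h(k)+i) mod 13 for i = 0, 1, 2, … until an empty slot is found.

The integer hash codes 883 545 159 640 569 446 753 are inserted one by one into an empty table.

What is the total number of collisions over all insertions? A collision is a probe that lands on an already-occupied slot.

Insert 883: h=12, slot 12 empty -> index 12.
Insert 545: h=12, slot 12 occupied -> index 0.
Insert 159: h=3, slot 3 empty -> index 3.
Insert 640: h=3, slot 3 occupied -> index 4.
Insert 569: h=10, slot 10 empty -> index 10.
Insert 446: h=4, slot 4 occupied -> index 5.
Insert 753: h=12, slots 12,0 occupied -> index 1.
Table: [545, 753, ∅, 159, 640, 446, ∅, ∅, ∅, ∅, 569, ∅, 883]

5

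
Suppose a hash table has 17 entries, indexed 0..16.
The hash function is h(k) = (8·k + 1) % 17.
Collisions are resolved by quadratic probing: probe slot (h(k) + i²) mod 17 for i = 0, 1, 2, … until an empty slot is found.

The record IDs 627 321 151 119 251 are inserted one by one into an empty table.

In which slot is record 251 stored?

627: h=2 -> slot 2
321: h=2, probe 2,3 -> slot 3
151: h=2, probe 2,3,6 -> slot 6
119: h=1 -> slot 1
251: h=3, probe 3,4 -> slot 4
Table: [_, 119, 627, 321, 251, _, 151, _, _, _, _, _, _, _, _, _, _]

4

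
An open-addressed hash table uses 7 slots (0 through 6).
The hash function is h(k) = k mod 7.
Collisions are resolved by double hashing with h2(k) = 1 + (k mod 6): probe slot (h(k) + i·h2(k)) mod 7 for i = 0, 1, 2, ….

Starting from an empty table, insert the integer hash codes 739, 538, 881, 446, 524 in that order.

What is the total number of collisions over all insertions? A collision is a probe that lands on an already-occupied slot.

Insert 739: h=4, slot 4 empty => index 4.
Insert 538: h=6, slot 6 empty => index 6.
Insert 881: h=6, h2=6, slot 6 occupied => index 5.
Insert 446: h=5, h2=3, slot 5 occupied => index 1.
Insert 524: h=6, h2=3, slot 6 occupied => index 2.
Table: [∅, 446, 524, ∅, 739, 881, 538]

3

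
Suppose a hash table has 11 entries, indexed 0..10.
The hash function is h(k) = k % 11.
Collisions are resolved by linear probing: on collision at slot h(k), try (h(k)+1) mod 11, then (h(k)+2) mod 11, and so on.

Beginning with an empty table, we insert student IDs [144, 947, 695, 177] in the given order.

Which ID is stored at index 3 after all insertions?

695

Insert 144: h=1, slot 1 empty -> index 1.
Insert 947: h=1, slot 1 occupied -> index 2.
Insert 695: h=2, slot 2 occupied -> index 3.
Insert 177: h=1, slots 1,2,3 occupied -> index 4.
Table: [_, 144, 947, 695, 177, _, _, _, _, _, _]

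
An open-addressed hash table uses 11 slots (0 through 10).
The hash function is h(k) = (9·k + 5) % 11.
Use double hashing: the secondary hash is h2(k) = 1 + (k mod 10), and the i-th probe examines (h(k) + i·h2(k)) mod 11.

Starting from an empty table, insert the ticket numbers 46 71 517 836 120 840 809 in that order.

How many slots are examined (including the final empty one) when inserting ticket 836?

Insert 46: h=1, slot 1 empty → index 1.
Insert 71: h=6, slot 6 empty → index 6.
Insert 517: h=5, slot 5 empty → index 5.
Insert 836: h=5, h2=7, slots 5,1 occupied → index 8.
Insert 120: h=7, slot 7 empty → index 7.
Insert 840: h=8, h2=1, slot 8 occupied → index 9.
Insert 809: h=4, slot 4 empty → index 4.
Table: [∅, 46, ∅, ∅, 809, 517, 71, 120, 836, 840, ∅]

3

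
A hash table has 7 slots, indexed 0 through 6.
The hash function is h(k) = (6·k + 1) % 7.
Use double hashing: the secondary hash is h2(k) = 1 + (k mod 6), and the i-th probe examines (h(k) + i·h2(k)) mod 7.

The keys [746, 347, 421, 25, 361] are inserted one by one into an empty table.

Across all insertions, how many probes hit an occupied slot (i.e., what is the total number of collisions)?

4

Insert 746: h=4, slot 4 empty → index 4.
Insert 347: h=4, h2=6, slot 4 occupied → index 3.
Insert 421: h=0, slot 0 empty → index 0.
Insert 25: h=4, h2=2, slot 4 occupied → index 6.
Insert 361: h=4, h2=2, slots 4,6 occupied → index 1.
Table: [421, 361, ∅, 347, 746, ∅, 25]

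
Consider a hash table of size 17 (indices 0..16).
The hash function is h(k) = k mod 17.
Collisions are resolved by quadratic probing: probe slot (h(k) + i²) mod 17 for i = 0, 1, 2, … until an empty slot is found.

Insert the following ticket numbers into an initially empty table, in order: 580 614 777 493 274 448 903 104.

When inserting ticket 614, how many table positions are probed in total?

Insert 580: h=2, slot 2 empty → index 2.
Insert 614: h=2, slot 2 occupied → index 3.
Insert 777: h=12, slot 12 empty → index 12.
Insert 493: h=0, slot 0 empty → index 0.
Insert 274: h=2, slots 2,3 occupied → index 6.
Insert 448: h=6, slot 6 occupied → index 7.
Insert 903: h=2, slots 2,3,6 occupied → index 11.
Insert 104: h=2, slots 2,3,6,11 occupied → index 1.
Table: [493, 104, 580, 614, ., ., 274, 448, ., ., ., 903, 777, ., ., ., .]

2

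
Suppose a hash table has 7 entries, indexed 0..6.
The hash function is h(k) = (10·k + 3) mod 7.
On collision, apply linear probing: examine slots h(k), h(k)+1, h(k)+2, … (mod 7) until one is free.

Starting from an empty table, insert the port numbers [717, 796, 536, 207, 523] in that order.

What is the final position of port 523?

6

717 hashes to 5; slot 5 is free => place at 5.
796 hashes to 4; slot 4 is free => place at 4.
536 hashes to 1; slot 1 is free => place at 1.
207 hashes to 1; 1 taken => place at 2.
523 hashes to 4; 4,5 taken => place at 6.
Table: [—, 536, 207, —, 796, 717, 523]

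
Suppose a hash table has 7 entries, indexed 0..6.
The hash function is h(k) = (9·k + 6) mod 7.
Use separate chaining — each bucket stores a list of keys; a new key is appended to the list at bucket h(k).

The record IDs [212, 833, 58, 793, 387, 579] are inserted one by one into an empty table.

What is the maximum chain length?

Insert 212: h=3, bucket 3 empty → new chain.
Insert 833: h=6, bucket 6 empty → new chain.
Insert 58: h=3, bucket 3 nonempty → append to chain.
Insert 793: h=3, bucket 3 nonempty → append to chain.
Insert 387: h=3, bucket 3 nonempty → append to chain.
Insert 579: h=2, bucket 2 empty → new chain.
Final buckets:
0: _
1: _
2: 579
3: 212 -> 58 -> 793 -> 387
4: _
5: _
6: 833

4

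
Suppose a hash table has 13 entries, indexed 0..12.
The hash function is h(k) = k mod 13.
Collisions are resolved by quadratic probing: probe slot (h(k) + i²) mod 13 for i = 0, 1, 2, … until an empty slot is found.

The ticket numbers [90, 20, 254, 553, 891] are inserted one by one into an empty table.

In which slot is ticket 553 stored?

11

Insert 90: h=12, slot 12 empty → index 12.
Insert 20: h=7, slot 7 empty → index 7.
Insert 254: h=7, slot 7 occupied → index 8.
Insert 553: h=7, slots 7,8 occupied → index 11.
Insert 891: h=7, slots 7,8,11 occupied → index 3.
Table: [., ., ., 891, ., ., ., 20, 254, ., ., 553, 90]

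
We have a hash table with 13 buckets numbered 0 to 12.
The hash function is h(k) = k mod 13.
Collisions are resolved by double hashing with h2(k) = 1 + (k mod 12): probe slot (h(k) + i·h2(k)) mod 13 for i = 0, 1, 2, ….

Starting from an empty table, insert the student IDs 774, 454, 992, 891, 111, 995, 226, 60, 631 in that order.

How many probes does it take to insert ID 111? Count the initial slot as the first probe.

Insert 774: h=7, slot 7 empty => index 7.
Insert 454: h=12, slot 12 empty => index 12.
Insert 992: h=4, slot 4 empty => index 4.
Insert 891: h=7, h2=4, slot 7 occupied => index 11.
Insert 111: h=7, h2=4, slots 7,11 occupied => index 2.
Insert 995: h=7, h2=12, slot 7 occupied => index 6.
Insert 226: h=5, slot 5 empty => index 5.
Insert 60: h=8, slot 8 empty => index 8.
Insert 631: h=7, h2=8, slots 7,2 occupied => index 10.
Table: [-, -, 111, -, 992, 226, 995, 774, 60, -, 631, 891, 454]

3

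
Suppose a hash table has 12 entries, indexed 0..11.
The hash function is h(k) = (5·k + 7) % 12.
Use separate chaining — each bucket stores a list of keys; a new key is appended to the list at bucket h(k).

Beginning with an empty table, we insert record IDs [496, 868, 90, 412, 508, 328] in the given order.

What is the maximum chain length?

5

Insert 496: h=3, bucket 3 empty → new chain.
Insert 868: h=3, bucket 3 nonempty → append to chain.
Insert 90: h=1, bucket 1 empty → new chain.
Insert 412: h=3, bucket 3 nonempty → append to chain.
Insert 508: h=3, bucket 3 nonempty → append to chain.
Insert 328: h=3, bucket 3 nonempty → append to chain.
Final buckets:
0: .
1: 90
2: .
3: 496 -> 868 -> 412 -> 508 -> 328
4: .
5: .
6: .
7: .
8: .
9: .
10: .
11: .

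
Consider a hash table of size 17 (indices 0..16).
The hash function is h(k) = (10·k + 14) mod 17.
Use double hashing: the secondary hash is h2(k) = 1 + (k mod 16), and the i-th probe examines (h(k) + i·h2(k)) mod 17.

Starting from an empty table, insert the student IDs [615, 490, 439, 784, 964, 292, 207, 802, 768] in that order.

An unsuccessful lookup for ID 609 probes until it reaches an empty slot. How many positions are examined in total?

3

Insert 615: h=10, slot 10 empty -> index 10.
Insert 490: h=1, slot 1 empty -> index 1.
Insert 439: h=1, h2=8, slot 1 occupied -> index 9.
Insert 784: h=0, slot 0 empty -> index 0.
Insert 964: h=15, slot 15 empty -> index 15.
Insert 292: h=10, h2=5, slots 10,15 occupied -> index 3.
Insert 207: h=10, h2=16, slots 10,9 occupied -> index 8.
Insert 802: h=10, h2=3, slot 10 occupied -> index 13.
Insert 768: h=10, h2=1, slot 10 occupied -> index 11.
Table: [784, 490, ∅, 292, ∅, ∅, ∅, ∅, 207, 439, 615, 768, ∅, 802, ∅, 964, ∅]
Lookup 609: h=1, h2=2, probe 1,3,5 → slot 5 empty, not found.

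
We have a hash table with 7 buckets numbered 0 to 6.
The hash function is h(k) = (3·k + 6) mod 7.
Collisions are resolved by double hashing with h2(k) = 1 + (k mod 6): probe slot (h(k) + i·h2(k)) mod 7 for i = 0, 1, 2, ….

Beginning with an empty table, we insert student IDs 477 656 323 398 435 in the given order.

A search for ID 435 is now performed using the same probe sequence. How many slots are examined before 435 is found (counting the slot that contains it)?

477 hashes to 2; slot 2 is free => place at 2.
656 hashes to 0; slot 0 is free => place at 0.
323 hashes to 2, h2=6; 2 taken => place at 1.
398 hashes to 3; slot 3 is free => place at 3.
435 hashes to 2, h2=4; 2 taken => place at 6.
Table: [656, 323, 477, 398, ., ., 435]
Lookup 435: h=2, h2=4, probe 2,6 → found at 6.

2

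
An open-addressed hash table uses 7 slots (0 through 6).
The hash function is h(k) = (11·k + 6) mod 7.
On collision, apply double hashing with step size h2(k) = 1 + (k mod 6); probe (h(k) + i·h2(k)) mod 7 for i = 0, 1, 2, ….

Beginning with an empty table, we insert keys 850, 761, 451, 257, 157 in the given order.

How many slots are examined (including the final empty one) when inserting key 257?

850: h=4 => slot 4
761: h=5 => slot 5
451: h=4, h2=2, probe 4,6 => slot 6
257: h=5, h2=6, probe 5,4,3 => slot 3
157: h=4, h2=2, probe 4,6,1 => slot 1
Table: [—, 157, —, 257, 850, 761, 451]

3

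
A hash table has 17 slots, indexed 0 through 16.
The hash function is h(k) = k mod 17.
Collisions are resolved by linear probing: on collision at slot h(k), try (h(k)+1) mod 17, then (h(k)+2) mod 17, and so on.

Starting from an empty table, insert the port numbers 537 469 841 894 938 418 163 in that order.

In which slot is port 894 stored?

537 hashes to 10; slot 10 is free -> place at 10.
469 hashes to 10; 10 taken -> place at 11.
841 hashes to 8; slot 8 is free -> place at 8.
894 hashes to 10; 10,11 taken -> place at 12.
938 hashes to 3; slot 3 is free -> place at 3.
418 hashes to 10; 10,11,12 taken -> place at 13.
163 hashes to 10; 10,11,12,13 taken -> place at 14.
Table: [∅, ∅, ∅, 938, ∅, ∅, ∅, ∅, 841, ∅, 537, 469, 894, 418, 163, ∅, ∅]

12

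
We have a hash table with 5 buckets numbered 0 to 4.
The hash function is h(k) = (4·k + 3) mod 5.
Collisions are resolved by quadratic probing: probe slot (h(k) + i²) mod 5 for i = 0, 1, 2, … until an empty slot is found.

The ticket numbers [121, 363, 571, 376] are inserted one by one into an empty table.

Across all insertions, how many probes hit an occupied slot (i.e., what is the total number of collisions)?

121: h=2 → slot 2
363: h=0 → slot 0
571: h=2, probe 2,3 → slot 3
376: h=2, probe 2,3,1 → slot 1
Table: [363, 376, 121, 571, .]

3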